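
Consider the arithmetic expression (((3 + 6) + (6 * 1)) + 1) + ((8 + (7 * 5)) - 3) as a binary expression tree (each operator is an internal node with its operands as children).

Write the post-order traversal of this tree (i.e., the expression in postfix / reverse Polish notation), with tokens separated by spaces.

3 6 + 6 1 * + 1 + 8 7 5 * + 3 - +

Post-order on an expression tree gives postfix notation: for each operator, emit left operand, right operand, then the operator.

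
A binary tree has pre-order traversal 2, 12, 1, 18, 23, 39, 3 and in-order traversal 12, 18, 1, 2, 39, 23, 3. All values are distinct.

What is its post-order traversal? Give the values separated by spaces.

18 1 12 39 3 23 2

The first element of pre-order is the root; it splits in-order into left and right subtrees.
Root 2: left subtree has 3 nodes {12, 18, 1}, right has 3 {39, 23, 3}.
  Root 12: left subtree has 0 nodes { }, right has 2 {18, 1}.
    Root 1: left subtree has 1 node {18}, right has 0 { }.
  Root 23: left subtree has 1 node {39}, right has 1 {3}.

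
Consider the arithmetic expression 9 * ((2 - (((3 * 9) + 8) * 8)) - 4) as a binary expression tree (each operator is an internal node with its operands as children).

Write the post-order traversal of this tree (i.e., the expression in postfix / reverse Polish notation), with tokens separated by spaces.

Post-order on an expression tree gives postfix notation: for each operator, emit left operand, right operand, then the operator.

9 2 3 9 * 8 + 8 * - 4 - *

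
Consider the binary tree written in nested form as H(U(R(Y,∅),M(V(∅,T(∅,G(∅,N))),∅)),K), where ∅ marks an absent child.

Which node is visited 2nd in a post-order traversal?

Post-order visits the left subtree, then the right subtree, then the node.
At H: go left to U.
  At U: go left to R.
    At R: go left to Y.
      Y is a leaf — visit Y.
    At R: no right child.
    Visit R.
  At U: go right to M.
    At M: go left to V.
      At V: no left child.
      At V: go right to T.
        At T: no left child.
        At T: go right to G.
          At G: no left child.
          At G: go right to N.
            N is a leaf — visit N.
          Visit G.
        Visit T.
      Visit V.
    At M: no right child.
    Visit M.
  Visit U.
At H: go right to K.
  K is a leaf — visit K.
Visit H.
Full post-order sequence: Y, R, N, G, T, V, M, U, K, H.

R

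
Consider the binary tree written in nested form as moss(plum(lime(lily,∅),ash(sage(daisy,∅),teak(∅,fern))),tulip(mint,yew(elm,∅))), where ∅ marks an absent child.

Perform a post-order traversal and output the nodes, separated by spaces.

lily lime daisy sage fern teak ash plum mint elm yew tulip moss

Post-order visits the left subtree, then the right subtree, then the node.
At moss: go left to plum.
  At plum: go left to lime.
    At lime: go left to lily.
      lily is a leaf — visit lily.
    At lime: no right child.
    Visit lime.
  At plum: go right to ash.
    At ash: go left to sage.
      At sage: go left to daisy.
        daisy is a leaf — visit daisy.
      At sage: no right child.
      Visit sage.
    At ash: go right to teak.
      At teak: no left child.
      At teak: go right to fern.
        fern is a leaf — visit fern.
      Visit teak.
    Visit ash.
  Visit plum.
At moss: go right to tulip.
  At tulip: go left to mint.
    mint is a leaf — visit mint.
  At tulip: go right to yew.
    At yew: go left to elm.
      elm is a leaf — visit elm.
    At yew: no right child.
    Visit yew.
  Visit tulip.
Visit moss.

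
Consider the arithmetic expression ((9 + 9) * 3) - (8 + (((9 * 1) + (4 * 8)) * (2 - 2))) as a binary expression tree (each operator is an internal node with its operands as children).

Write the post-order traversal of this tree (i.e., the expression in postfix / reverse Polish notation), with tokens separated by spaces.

9 9 + 3 * 8 9 1 * 4 8 * + 2 2 - * + -

Post-order on an expression tree gives postfix notation: for each operator, emit left operand, right operand, then the operator.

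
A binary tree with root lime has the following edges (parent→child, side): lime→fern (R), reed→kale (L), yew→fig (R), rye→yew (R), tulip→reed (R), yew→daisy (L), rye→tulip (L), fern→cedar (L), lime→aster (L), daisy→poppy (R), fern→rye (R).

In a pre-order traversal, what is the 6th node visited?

Pre-order visits the node, then its left subtree, then its right subtree.
Visit lime.
At lime: go left to aster.
  aster is a leaf — visit aster.
At lime: go right to fern.
  Visit fern.
  At fern: go left to cedar.
    cedar is a leaf — visit cedar.
  At fern: go right to rye.
    Visit rye.
    At rye: go left to tulip.
      Visit tulip.
      At tulip: no left child.
      At tulip: go right to reed.
        Visit reed.
        At reed: go left to kale.
          kale is a leaf — visit kale.
        At reed: no right child.
    At rye: go right to yew.
      Visit yew.
      At yew: go left to daisy.
        Visit daisy.
        At daisy: no left child.
        At daisy: go right to poppy.
          poppy is a leaf — visit poppy.
      At yew: go right to fig.
        fig is a leaf — visit fig.
Full pre-order sequence: lime, aster, fern, cedar, rye, tulip, reed, kale, yew, daisy, poppy, fig.

tulip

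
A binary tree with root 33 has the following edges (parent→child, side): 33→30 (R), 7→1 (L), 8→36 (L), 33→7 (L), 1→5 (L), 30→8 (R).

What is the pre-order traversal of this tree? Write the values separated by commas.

33, 7, 1, 5, 30, 8, 36

Pre-order visits the node, then its left subtree, then its right subtree.
Visit 33.
At 33: go left to 7.
  Visit 7.
  At 7: go left to 1.
    Visit 1.
    At 1: go left to 5.
      5 is a leaf — visit 5.
    At 1: no right child.
  At 7: no right child.
At 33: go right to 30.
  Visit 30.
  At 30: no left child.
  At 30: go right to 8.
    Visit 8.
    At 8: go left to 36.
      36 is a leaf — visit 36.
    At 8: no right child.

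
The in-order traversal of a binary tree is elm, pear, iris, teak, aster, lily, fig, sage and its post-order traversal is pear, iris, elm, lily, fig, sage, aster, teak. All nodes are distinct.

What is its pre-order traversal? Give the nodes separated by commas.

teak, elm, iris, pear, aster, sage, fig, lily

The last element of post-order is the root; it splits in-order into left and right subtrees.
Root teak: left subtree has 3 nodes {elm, pear, iris}, right has 4 {aster, lily, fig, sage}.
  Root elm: left subtree has 0 nodes { }, right has 2 {pear, iris}.
    Root iris: left subtree has 1 node {pear}, right has 0 { }.
  Root aster: left subtree has 0 nodes { }, right has 3 {lily, fig, sage}.
    Root sage: left subtree has 2 nodes {lily, fig}, right has 0 { }.
      Root fig: left subtree has 1 node {lily}, right has 0 { }.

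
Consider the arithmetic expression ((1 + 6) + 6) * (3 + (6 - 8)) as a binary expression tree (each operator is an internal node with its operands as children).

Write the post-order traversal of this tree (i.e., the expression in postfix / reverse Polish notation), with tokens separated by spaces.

1 6 + 6 + 3 6 8 - + *

Post-order on an expression tree gives postfix notation: for each operator, emit left operand, right operand, then the operator.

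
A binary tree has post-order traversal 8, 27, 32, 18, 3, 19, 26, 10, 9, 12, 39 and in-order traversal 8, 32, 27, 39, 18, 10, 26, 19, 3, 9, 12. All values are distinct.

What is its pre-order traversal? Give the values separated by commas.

39, 32, 8, 27, 12, 9, 10, 18, 26, 19, 3

The last element of post-order is the root; it splits in-order into left and right subtrees.
Root 39: left subtree has 3 nodes {8, 32, 27}, right has 7 {18, 10, 26, 19, 3, 9, 12}.
  Root 32: left subtree has 1 node {8}, right has 1 {27}.
  Root 12: left subtree has 6 nodes {18, 10, 26, 19, 3, 9}, right has 0 { }.
    Root 9: left subtree has 5 nodes {18, 10, 26, 19, 3}, right has 0 { }.
      Root 10: left subtree has 1 node {18}, right has 3 {26, 19, 3}.
        Root 26: left subtree has 0 nodes { }, right has 2 {19, 3}.
          Root 19: left subtree has 0 nodes { }, right has 1 {3}.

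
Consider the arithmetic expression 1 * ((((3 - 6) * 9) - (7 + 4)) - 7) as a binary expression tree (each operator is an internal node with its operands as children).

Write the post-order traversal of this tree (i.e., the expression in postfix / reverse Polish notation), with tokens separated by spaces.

Post-order on an expression tree gives postfix notation: for each operator, emit left operand, right operand, then the operator.

1 3 6 - 9 * 7 4 + - 7 - *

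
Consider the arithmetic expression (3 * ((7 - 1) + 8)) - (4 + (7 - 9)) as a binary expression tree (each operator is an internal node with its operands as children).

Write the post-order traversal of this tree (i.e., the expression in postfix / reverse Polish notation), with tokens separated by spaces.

3 7 1 - 8 + * 4 7 9 - + -

Post-order on an expression tree gives postfix notation: for each operator, emit left operand, right operand, then the operator.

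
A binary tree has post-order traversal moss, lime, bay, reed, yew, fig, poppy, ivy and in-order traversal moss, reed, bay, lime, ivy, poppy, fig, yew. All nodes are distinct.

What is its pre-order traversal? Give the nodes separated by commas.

The last element of post-order is the root; it splits in-order into left and right subtrees.
Root ivy: left subtree has 4 nodes {moss, reed, bay, lime}, right has 3 {poppy, fig, yew}.
  Root reed: left subtree has 1 node {moss}, right has 2 {bay, lime}.
    Root bay: left subtree has 0 nodes { }, right has 1 {lime}.
  Root poppy: left subtree has 0 nodes { }, right has 2 {fig, yew}.
    Root fig: left subtree has 0 nodes { }, right has 1 {yew}.

ivy, reed, moss, bay, lime, poppy, fig, yew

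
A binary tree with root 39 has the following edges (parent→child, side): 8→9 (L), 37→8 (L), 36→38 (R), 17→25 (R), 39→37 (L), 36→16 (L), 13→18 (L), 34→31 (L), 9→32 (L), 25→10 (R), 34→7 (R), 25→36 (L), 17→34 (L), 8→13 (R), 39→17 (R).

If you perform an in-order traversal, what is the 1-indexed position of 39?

In-order visits the left subtree, then the node, then the right subtree.
At 39: go left to 37.
  At 37: go left to 8.
    At 8: go left to 9.
      At 9: go left to 32.
        32 is a leaf — visit 32.
      Visit 9.
      At 9: no right child.
    Visit 8.
    At 8: go right to 13.
      At 13: go left to 18.
        18 is a leaf — visit 18.
      Visit 13.
      At 13: no right child.
  Visit 37.
  At 37: no right child.
Visit 39.
At 39: go right to 17.
  At 17: go left to 34.
    At 34: go left to 31.
      31 is a leaf — visit 31.
    Visit 34.
    At 34: go right to 7.
      7 is a leaf — visit 7.
  Visit 17.
  At 17: go right to 25.
    At 25: go left to 36.
      At 36: go left to 16.
        16 is a leaf — visit 16.
      Visit 36.
      At 36: go right to 38.
        38 is a leaf — visit 38.
    Visit 25.
    At 25: go right to 10.
      10 is a leaf — visit 10.
Full in-order sequence: 32, 9, 8, 18, 13, 37, 39, 31, 34, 7, 17, 16, 36, 38, 25, 10.

7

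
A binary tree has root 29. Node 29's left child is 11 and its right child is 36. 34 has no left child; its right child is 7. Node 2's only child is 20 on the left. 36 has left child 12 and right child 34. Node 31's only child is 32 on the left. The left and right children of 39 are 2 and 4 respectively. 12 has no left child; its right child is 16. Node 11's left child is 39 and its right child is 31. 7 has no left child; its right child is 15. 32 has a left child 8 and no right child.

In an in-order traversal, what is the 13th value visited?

34

In-order visits the left subtree, then the node, then the right subtree.
At 29: go left to 11.
  At 11: go left to 39.
    At 39: go left to 2.
      At 2: go left to 20.
        20 is a leaf — visit 20.
      Visit 2.
      At 2: no right child.
    Visit 39.
    At 39: go right to 4.
      4 is a leaf — visit 4.
  Visit 11.
  At 11: go right to 31.
    At 31: go left to 32.
      At 32: go left to 8.
        8 is a leaf — visit 8.
      Visit 32.
      At 32: no right child.
    Visit 31.
    At 31: no right child.
Visit 29.
At 29: go right to 36.
  At 36: go left to 12.
    At 12: no left child.
    Visit 12.
    At 12: go right to 16.
      16 is a leaf — visit 16.
  Visit 36.
  At 36: go right to 34.
    At 34: no left child.
    Visit 34.
    At 34: go right to 7.
      At 7: no left child.
      Visit 7.
      At 7: go right to 15.
        15 is a leaf — visit 15.
Full in-order sequence: 20, 2, 39, 4, 11, 8, 32, 31, 29, 12, 16, 36, 34, 7, 15.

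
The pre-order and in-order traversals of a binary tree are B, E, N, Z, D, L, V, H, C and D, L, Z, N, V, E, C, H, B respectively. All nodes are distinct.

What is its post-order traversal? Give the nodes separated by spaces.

L D Z V N C H E B

The first element of pre-order is the root; it splits in-order into left and right subtrees.
Root B: left subtree has 8 nodes {D, L, Z, N, V, E, C, H}, right has 0 { }.
  Root E: left subtree has 5 nodes {D, L, Z, N, V}, right has 2 {C, H}.
    Root N: left subtree has 3 nodes {D, L, Z}, right has 1 {V}.
      Root Z: left subtree has 2 nodes {D, L}, right has 0 { }.
        Root D: left subtree has 0 nodes { }, right has 1 {L}.
    Root H: left subtree has 1 node {C}, right has 0 { }.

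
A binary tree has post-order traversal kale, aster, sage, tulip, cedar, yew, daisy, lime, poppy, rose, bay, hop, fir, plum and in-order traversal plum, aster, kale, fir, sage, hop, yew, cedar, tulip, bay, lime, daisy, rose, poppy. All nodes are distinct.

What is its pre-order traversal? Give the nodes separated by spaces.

plum fir aster kale hop sage bay yew cedar tulip rose lime daisy poppy

The last element of post-order is the root; it splits in-order into left and right subtrees.
Root plum: left subtree has 0 nodes { }, right has 13 {aster, kale, fir, sage, hop, yew, cedar, tulip, bay, lime, daisy, rose, poppy}.
  Root fir: left subtree has 2 nodes {aster, kale}, right has 10 {sage, hop, yew, cedar, tulip, bay, lime, daisy, rose, poppy}.
    Root aster: left subtree has 0 nodes { }, right has 1 {kale}.
    Root hop: left subtree has 1 node {sage}, right has 8 {yew, cedar, tulip, bay, lime, daisy, rose, poppy}.
      Root bay: left subtree has 3 nodes {yew, cedar, tulip}, right has 4 {lime, daisy, rose, poppy}.
        Root yew: left subtree has 0 nodes { }, right has 2 {cedar, tulip}.
          Root cedar: left subtree has 0 nodes { }, right has 1 {tulip}.
        Root rose: left subtree has 2 nodes {lime, daisy}, right has 1 {poppy}.
          Root lime: left subtree has 0 nodes { }, right has 1 {daisy}.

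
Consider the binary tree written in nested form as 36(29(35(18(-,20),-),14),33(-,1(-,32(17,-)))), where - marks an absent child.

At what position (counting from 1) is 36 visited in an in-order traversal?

6

In-order visits the left subtree, then the node, then the right subtree.
At 36: go left to 29.
  At 29: go left to 35.
    At 35: go left to 18.
      At 18: no left child.
      Visit 18.
      At 18: go right to 20.
        20 is a leaf — visit 20.
    Visit 35.
    At 35: no right child.
  Visit 29.
  At 29: go right to 14.
    14 is a leaf — visit 14.
Visit 36.
At 36: go right to 33.
  At 33: no left child.
  Visit 33.
  At 33: go right to 1.
    At 1: no left child.
    Visit 1.
    At 1: go right to 32.
      At 32: go left to 17.
        17 is a leaf — visit 17.
      Visit 32.
      At 32: no right child.
Full in-order sequence: 18, 20, 35, 29, 14, 36, 33, 1, 17, 32.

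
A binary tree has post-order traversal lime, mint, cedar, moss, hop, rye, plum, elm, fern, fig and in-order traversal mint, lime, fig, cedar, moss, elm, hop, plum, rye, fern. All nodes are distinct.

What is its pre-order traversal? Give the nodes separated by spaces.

fig mint lime fern elm moss cedar plum hop rye

The last element of post-order is the root; it splits in-order into left and right subtrees.
Root fig: left subtree has 2 nodes {mint, lime}, right has 7 {cedar, moss, elm, hop, plum, rye, fern}.
  Root mint: left subtree has 0 nodes { }, right has 1 {lime}.
  Root fern: left subtree has 6 nodes {cedar, moss, elm, hop, plum, rye}, right has 0 { }.
    Root elm: left subtree has 2 nodes {cedar, moss}, right has 3 {hop, plum, rye}.
      Root moss: left subtree has 1 node {cedar}, right has 0 { }.
      Root plum: left subtree has 1 node {hop}, right has 1 {rye}.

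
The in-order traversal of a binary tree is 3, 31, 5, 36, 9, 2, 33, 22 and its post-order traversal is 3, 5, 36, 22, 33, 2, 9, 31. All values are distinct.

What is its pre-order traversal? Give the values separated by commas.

The last element of post-order is the root; it splits in-order into left and right subtrees.
Root 31: left subtree has 1 node {3}, right has 6 {5, 36, 9, 2, 33, 22}.
  Root 9: left subtree has 2 nodes {5, 36}, right has 3 {2, 33, 22}.
    Root 36: left subtree has 1 node {5}, right has 0 { }.
    Root 2: left subtree has 0 nodes { }, right has 2 {33, 22}.
      Root 33: left subtree has 0 nodes { }, right has 1 {22}.

31, 3, 9, 36, 5, 2, 33, 22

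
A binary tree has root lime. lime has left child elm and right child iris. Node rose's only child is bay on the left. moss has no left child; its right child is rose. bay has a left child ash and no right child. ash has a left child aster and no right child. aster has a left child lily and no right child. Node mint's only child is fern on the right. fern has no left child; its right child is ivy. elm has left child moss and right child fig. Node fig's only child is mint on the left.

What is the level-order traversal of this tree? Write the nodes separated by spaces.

lime elm iris moss fig rose mint bay fern ash ivy aster lily

Level-order visits nodes level by level from the root, left to right within each level.
Level 0: lime
Level 1: elm, iris
Level 2: moss, fig
Level 3: rose, mint
Level 4: bay, fern
Level 5: ash, ivy
Level 6: aster
Level 7: lily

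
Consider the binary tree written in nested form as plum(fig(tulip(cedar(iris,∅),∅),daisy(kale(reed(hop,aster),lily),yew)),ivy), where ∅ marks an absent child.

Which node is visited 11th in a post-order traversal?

Post-order visits the left subtree, then the right subtree, then the node.
At plum: go left to fig.
  At fig: go left to tulip.
    At tulip: go left to cedar.
      At cedar: go left to iris.
        iris is a leaf — visit iris.
      At cedar: no right child.
      Visit cedar.
    At tulip: no right child.
    Visit tulip.
  At fig: go right to daisy.
    At daisy: go left to kale.
      At kale: go left to reed.
        At reed: go left to hop.
          hop is a leaf — visit hop.
        At reed: go right to aster.
          aster is a leaf — visit aster.
        Visit reed.
      At kale: go right to lily.
        lily is a leaf — visit lily.
      Visit kale.
    At daisy: go right to yew.
      yew is a leaf — visit yew.
    Visit daisy.
  Visit fig.
At plum: go right to ivy.
  ivy is a leaf — visit ivy.
Visit plum.
Full post-order sequence: iris, cedar, tulip, hop, aster, reed, lily, kale, yew, daisy, fig, ivy, plum.

fig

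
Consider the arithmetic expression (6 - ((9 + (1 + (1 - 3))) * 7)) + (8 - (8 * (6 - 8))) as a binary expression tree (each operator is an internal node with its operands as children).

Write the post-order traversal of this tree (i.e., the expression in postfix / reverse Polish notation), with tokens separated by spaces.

Post-order on an expression tree gives postfix notation: for each operator, emit left operand, right operand, then the operator.

6 9 1 1 3 - + + 7 * - 8 8 6 8 - * - +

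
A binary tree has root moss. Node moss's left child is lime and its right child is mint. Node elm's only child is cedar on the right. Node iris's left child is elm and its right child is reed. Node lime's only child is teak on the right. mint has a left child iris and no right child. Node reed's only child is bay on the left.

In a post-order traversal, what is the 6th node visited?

Post-order visits the left subtree, then the right subtree, then the node.
At moss: go left to lime.
  At lime: no left child.
  At lime: go right to teak.
    teak is a leaf — visit teak.
  Visit lime.
At moss: go right to mint.
  At mint: go left to iris.
    At iris: go left to elm.
      At elm: no left child.
      At elm: go right to cedar.
        cedar is a leaf — visit cedar.
      Visit elm.
    At iris: go right to reed.
      At reed: go left to bay.
        bay is a leaf — visit bay.
      At reed: no right child.
      Visit reed.
    Visit iris.
  At mint: no right child.
  Visit mint.
Visit moss.
Full post-order sequence: teak, lime, cedar, elm, bay, reed, iris, mint, moss.

reed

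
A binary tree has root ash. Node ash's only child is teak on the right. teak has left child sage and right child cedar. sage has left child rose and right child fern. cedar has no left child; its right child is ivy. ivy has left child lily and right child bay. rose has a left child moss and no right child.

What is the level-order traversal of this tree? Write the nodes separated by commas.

Level-order visits nodes level by level from the root, left to right within each level.
Level 0: ash
Level 1: teak
Level 2: sage, cedar
Level 3: rose, fern, ivy
Level 4: moss, lily, bay

ash, teak, sage, cedar, rose, fern, ivy, moss, lily, bay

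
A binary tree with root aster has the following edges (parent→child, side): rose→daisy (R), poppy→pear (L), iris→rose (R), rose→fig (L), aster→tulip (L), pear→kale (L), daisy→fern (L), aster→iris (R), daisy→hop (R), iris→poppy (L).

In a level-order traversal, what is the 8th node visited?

daisy

Level-order visits nodes level by level from the root, left to right within each level.
Level 0: aster
Level 1: tulip, iris
Level 2: poppy, rose
Level 3: pear, fig, daisy
Level 4: kale, fern, hop
Full level-order sequence: aster, tulip, iris, poppy, rose, pear, fig, daisy, kale, fern, hop.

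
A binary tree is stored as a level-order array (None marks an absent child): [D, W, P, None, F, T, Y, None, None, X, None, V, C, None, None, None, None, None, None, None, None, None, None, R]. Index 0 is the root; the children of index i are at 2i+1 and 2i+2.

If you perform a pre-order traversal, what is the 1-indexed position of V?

7

Pre-order visits the node, then its left subtree, then its right subtree.
Visit D.
At D: go left to W.
  Visit W.
  At W: no left child.
  At W: go right to F.
    Visit F.
    At F: go left to X.
      X is a leaf — visit X.
    At F: no right child.
At D: go right to P.
  Visit P.
  At P: go left to T.
    Visit T.
    At T: go left to V.
      Visit V.
      At V: go left to R.
        R is a leaf — visit R.
      At V: no right child.
    At T: go right to C.
      C is a leaf — visit C.
  At P: go right to Y.
    Y is a leaf — visit Y.
Full pre-order sequence: D, W, F, X, P, T, V, R, C, Y.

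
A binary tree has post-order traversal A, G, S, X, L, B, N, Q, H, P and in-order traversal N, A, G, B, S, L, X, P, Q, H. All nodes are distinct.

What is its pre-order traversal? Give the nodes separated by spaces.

P N B G A L S X H Q

The last element of post-order is the root; it splits in-order into left and right subtrees.
Root P: left subtree has 7 nodes {N, A, G, B, S, L, X}, right has 2 {Q, H}.
  Root N: left subtree has 0 nodes { }, right has 6 {A, G, B, S, L, X}.
    Root B: left subtree has 2 nodes {A, G}, right has 3 {S, L, X}.
      Root G: left subtree has 1 node {A}, right has 0 { }.
      Root L: left subtree has 1 node {S}, right has 1 {X}.
  Root H: left subtree has 1 node {Q}, right has 0 { }.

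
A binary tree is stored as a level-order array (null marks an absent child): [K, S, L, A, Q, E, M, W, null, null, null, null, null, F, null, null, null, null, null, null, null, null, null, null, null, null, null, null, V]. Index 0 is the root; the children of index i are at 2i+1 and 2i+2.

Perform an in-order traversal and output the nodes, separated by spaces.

In-order visits the left subtree, then the node, then the right subtree.
At K: go left to S.
  At S: go left to A.
    At A: go left to W.
      W is a leaf — visit W.
    Visit A.
    At A: no right child.
  Visit S.
  At S: go right to Q.
    Q is a leaf — visit Q.
Visit K.
At K: go right to L.
  At L: go left to E.
    E is a leaf — visit E.
  Visit L.
  At L: go right to M.
    At M: go left to F.
      At F: no left child.
      Visit F.
      At F: go right to V.
        V is a leaf — visit V.
    Visit M.
    At M: no right child.

W A S Q K E L F V M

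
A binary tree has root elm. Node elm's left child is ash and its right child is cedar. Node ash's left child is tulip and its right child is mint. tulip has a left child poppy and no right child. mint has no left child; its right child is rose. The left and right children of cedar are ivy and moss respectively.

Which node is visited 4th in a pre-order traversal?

Pre-order visits the node, then its left subtree, then its right subtree.
Visit elm.
At elm: go left to ash.
  Visit ash.
  At ash: go left to tulip.
    Visit tulip.
    At tulip: go left to poppy.
      poppy is a leaf — visit poppy.
    At tulip: no right child.
  At ash: go right to mint.
    Visit mint.
    At mint: no left child.
    At mint: go right to rose.
      rose is a leaf — visit rose.
At elm: go right to cedar.
  Visit cedar.
  At cedar: go left to ivy.
    ivy is a leaf — visit ivy.
  At cedar: go right to moss.
    moss is a leaf — visit moss.
Full pre-order sequence: elm, ash, tulip, poppy, mint, rose, cedar, ivy, moss.

poppy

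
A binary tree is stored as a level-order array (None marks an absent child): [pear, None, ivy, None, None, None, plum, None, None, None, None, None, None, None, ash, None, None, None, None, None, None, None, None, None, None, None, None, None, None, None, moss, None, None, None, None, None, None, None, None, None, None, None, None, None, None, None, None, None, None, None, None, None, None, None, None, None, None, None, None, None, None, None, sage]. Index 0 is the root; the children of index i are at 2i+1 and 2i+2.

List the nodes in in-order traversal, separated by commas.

In-order visits the left subtree, then the node, then the right subtree.
At pear: no left child.
Visit pear.
At pear: go right to ivy.
  At ivy: no left child.
  Visit ivy.
  At ivy: go right to plum.
    At plum: no left child.
    Visit plum.
    At plum: go right to ash.
      At ash: no left child.
      Visit ash.
      At ash: go right to moss.
        At moss: no left child.
        Visit moss.
        At moss: go right to sage.
          sage is a leaf — visit sage.

pear, ivy, plum, ash, moss, sage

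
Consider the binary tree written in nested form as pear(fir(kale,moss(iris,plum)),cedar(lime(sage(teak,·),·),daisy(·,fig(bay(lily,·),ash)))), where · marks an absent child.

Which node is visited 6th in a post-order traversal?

teak

Post-order visits the left subtree, then the right subtree, then the node.
At pear: go left to fir.
  At fir: go left to kale.
    kale is a leaf — visit kale.
  At fir: go right to moss.
    At moss: go left to iris.
      iris is a leaf — visit iris.
    At moss: go right to plum.
      plum is a leaf — visit plum.
    Visit moss.
  Visit fir.
At pear: go right to cedar.
  At cedar: go left to lime.
    At lime: go left to sage.
      At sage: go left to teak.
        teak is a leaf — visit teak.
      At sage: no right child.
      Visit sage.
    At lime: no right child.
    Visit lime.
  At cedar: go right to daisy.
    At daisy: no left child.
    At daisy: go right to fig.
      At fig: go left to bay.
        At bay: go left to lily.
          lily is a leaf — visit lily.
        At bay: no right child.
        Visit bay.
      At fig: go right to ash.
        ash is a leaf — visit ash.
      Visit fig.
    Visit daisy.
  Visit cedar.
Visit pear.
Full post-order sequence: kale, iris, plum, moss, fir, teak, sage, lime, lily, bay, ash, fig, daisy, cedar, pear.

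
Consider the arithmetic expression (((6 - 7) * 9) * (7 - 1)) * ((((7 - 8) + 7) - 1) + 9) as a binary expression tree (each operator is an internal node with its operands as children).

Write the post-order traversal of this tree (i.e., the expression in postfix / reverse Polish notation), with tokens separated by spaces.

Post-order on an expression tree gives postfix notation: for each operator, emit left operand, right operand, then the operator.

6 7 - 9 * 7 1 - * 7 8 - 7 + 1 - 9 + *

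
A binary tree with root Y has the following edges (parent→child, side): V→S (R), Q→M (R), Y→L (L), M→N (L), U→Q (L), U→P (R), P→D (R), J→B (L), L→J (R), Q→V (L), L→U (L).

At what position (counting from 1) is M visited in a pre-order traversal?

7

Pre-order visits the node, then its left subtree, then its right subtree.
Visit Y.
At Y: go left to L.
  Visit L.
  At L: go left to U.
    Visit U.
    At U: go left to Q.
      Visit Q.
      At Q: go left to V.
        Visit V.
        At V: no left child.
        At V: go right to S.
          S is a leaf — visit S.
      At Q: go right to M.
        Visit M.
        At M: go left to N.
          N is a leaf — visit N.
        At M: no right child.
    At U: go right to P.
      Visit P.
      At P: no left child.
      At P: go right to D.
        D is a leaf — visit D.
  At L: go right to J.
    Visit J.
    At J: go left to B.
      B is a leaf — visit B.
    At J: no right child.
At Y: no right child.
Full pre-order sequence: Y, L, U, Q, V, S, M, N, P, D, J, B.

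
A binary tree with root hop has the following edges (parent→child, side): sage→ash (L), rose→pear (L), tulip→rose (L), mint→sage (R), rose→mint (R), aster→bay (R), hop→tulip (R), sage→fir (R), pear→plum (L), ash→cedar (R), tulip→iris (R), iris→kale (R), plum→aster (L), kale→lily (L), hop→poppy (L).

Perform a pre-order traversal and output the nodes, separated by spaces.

hop poppy tulip rose pear plum aster bay mint sage ash cedar fir iris kale lily

Pre-order visits the node, then its left subtree, then its right subtree.
Visit hop.
At hop: go left to poppy.
  poppy is a leaf — visit poppy.
At hop: go right to tulip.
  Visit tulip.
  At tulip: go left to rose.
    Visit rose.
    At rose: go left to pear.
      Visit pear.
      At pear: go left to plum.
        Visit plum.
        At plum: go left to aster.
          Visit aster.
          At aster: no left child.
          At aster: go right to bay.
            bay is a leaf — visit bay.
        At plum: no right child.
      At pear: no right child.
    At rose: go right to mint.
      Visit mint.
      At mint: no left child.
      At mint: go right to sage.
        Visit sage.
        At sage: go left to ash.
          Visit ash.
          At ash: no left child.
          At ash: go right to cedar.
            cedar is a leaf — visit cedar.
        At sage: go right to fir.
          fir is a leaf — visit fir.
  At tulip: go right to iris.
    Visit iris.
    At iris: no left child.
    At iris: go right to kale.
      Visit kale.
      At kale: go left to lily.
        lily is a leaf — visit lily.
      At kale: no right child.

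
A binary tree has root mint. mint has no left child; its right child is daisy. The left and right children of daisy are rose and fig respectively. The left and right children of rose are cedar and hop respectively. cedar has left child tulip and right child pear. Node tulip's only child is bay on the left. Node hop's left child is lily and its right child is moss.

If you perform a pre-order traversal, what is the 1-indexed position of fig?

Pre-order visits the node, then its left subtree, then its right subtree.
Visit mint.
At mint: no left child.
At mint: go right to daisy.
  Visit daisy.
  At daisy: go left to rose.
    Visit rose.
    At rose: go left to cedar.
      Visit cedar.
      At cedar: go left to tulip.
        Visit tulip.
        At tulip: go left to bay.
          bay is a leaf — visit bay.
        At tulip: no right child.
      At cedar: go right to pear.
        pear is a leaf — visit pear.
    At rose: go right to hop.
      Visit hop.
      At hop: go left to lily.
        lily is a leaf — visit lily.
      At hop: go right to moss.
        moss is a leaf — visit moss.
  At daisy: go right to fig.
    fig is a leaf — visit fig.
Full pre-order sequence: mint, daisy, rose, cedar, tulip, bay, pear, hop, lily, moss, fig.

11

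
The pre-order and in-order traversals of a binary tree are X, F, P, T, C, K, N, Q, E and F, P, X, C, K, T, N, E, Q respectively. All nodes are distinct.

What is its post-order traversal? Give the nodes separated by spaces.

P F K C E Q N T X

The first element of pre-order is the root; it splits in-order into left and right subtrees.
Root X: left subtree has 2 nodes {F, P}, right has 6 {C, K, T, N, E, Q}.
  Root F: left subtree has 0 nodes { }, right has 1 {P}.
  Root T: left subtree has 2 nodes {C, K}, right has 3 {N, E, Q}.
    Root C: left subtree has 0 nodes { }, right has 1 {K}.
    Root N: left subtree has 0 nodes { }, right has 2 {E, Q}.
      Root Q: left subtree has 1 node {E}, right has 0 { }.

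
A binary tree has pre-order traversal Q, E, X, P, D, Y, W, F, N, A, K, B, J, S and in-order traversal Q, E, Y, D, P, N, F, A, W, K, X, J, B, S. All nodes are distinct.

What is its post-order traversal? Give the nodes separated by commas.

Y, D, N, A, F, K, W, P, J, S, B, X, E, Q

The first element of pre-order is the root; it splits in-order into left and right subtrees.
Root Q: left subtree has 0 nodes { }, right has 13 {E, Y, D, P, N, F, A, W, K, X, J, B, S}.
  Root E: left subtree has 0 nodes { }, right has 12 {Y, D, P, N, F, A, W, K, X, J, B, S}.
    Root X: left subtree has 8 nodes {Y, D, P, N, F, A, W, K}, right has 3 {J, B, S}.
      Root P: left subtree has 2 nodes {Y, D}, right has 5 {N, F, A, W, K}.
        Root D: left subtree has 1 node {Y}, right has 0 { }.
        Root W: left subtree has 3 nodes {N, F, A}, right has 1 {K}.
          Root F: left subtree has 1 node {N}, right has 1 {A}.
      Root B: left subtree has 1 node {J}, right has 1 {S}.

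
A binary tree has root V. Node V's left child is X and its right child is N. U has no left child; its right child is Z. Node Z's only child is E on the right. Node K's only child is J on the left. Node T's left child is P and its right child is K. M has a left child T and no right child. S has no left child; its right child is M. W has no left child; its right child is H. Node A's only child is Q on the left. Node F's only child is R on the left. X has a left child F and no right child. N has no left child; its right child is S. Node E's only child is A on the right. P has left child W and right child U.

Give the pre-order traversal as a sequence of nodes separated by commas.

Pre-order visits the node, then its left subtree, then its right subtree.
Visit V.
At V: go left to X.
  Visit X.
  At X: go left to F.
    Visit F.
    At F: go left to R.
      R is a leaf — visit R.
    At F: no right child.
  At X: no right child.
At V: go right to N.
  Visit N.
  At N: no left child.
  At N: go right to S.
    Visit S.
    At S: no left child.
    At S: go right to M.
      Visit M.
      At M: go left to T.
        Visit T.
        At T: go left to P.
          Visit P.
          At P: go left to W.
            Visit W.
            At W: no left child.
            At W: go right to H.
              H is a leaf — visit H.
          At P: go right to U.
            Visit U.
            At U: no left child.
            At U: go right to Z.
              Visit Z.
              At Z: no left child.
              At Z: go right to E.
                Visit E.
                At E: no left child.
                At E: go right to A.
                  Visit A.
                  At A: go left to Q.
                    Q is a leaf — visit Q.
                  At A: no right child.
        At T: go right to K.
          Visit K.
          At K: go left to J.
            J is a leaf — visit J.
          At K: no right child.
      At M: no right child.

V, X, F, R, N, S, M, T, P, W, H, U, Z, E, A, Q, K, J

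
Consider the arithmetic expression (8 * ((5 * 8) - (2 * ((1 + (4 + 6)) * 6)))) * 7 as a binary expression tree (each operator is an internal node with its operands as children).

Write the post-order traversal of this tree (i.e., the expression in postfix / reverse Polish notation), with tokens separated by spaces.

Post-order on an expression tree gives postfix notation: for each operator, emit left operand, right operand, then the operator.

8 5 8 * 2 1 4 6 + + 6 * * - * 7 *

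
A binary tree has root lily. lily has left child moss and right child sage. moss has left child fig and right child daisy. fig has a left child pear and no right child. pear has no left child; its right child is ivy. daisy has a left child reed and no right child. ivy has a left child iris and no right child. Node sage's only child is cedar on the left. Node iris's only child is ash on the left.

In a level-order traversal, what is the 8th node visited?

Level-order visits nodes level by level from the root, left to right within each level.
Level 0: lily
Level 1: moss, sage
Level 2: fig, daisy, cedar
Level 3: pear, reed
Level 4: ivy
Level 5: iris
Level 6: ash
Full level-order sequence: lily, moss, sage, fig, daisy, cedar, pear, reed, ivy, iris, ash.

reed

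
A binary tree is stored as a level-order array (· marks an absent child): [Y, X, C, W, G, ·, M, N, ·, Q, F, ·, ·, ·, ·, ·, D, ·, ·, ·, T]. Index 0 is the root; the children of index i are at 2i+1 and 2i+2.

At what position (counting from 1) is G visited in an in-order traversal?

7

In-order visits the left subtree, then the node, then the right subtree.
At Y: go left to X.
  At X: go left to W.
    At W: go left to N.
      At N: no left child.
      Visit N.
      At N: go right to D.
        D is a leaf — visit D.
    Visit W.
    At W: no right child.
  Visit X.
  At X: go right to G.
    At G: go left to Q.
      At Q: no left child.
      Visit Q.
      At Q: go right to T.
        T is a leaf — visit T.
    Visit G.
    At G: go right to F.
      F is a leaf — visit F.
Visit Y.
At Y: go right to C.
  At C: no left child.
  Visit C.
  At C: go right to M.
    M is a leaf — visit M.
Full in-order sequence: N, D, W, X, Q, T, G, F, Y, C, M.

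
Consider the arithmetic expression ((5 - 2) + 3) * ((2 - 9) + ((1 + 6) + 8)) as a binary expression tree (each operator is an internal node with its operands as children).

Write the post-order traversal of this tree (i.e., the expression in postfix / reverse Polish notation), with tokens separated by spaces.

5 2 - 3 + 2 9 - 1 6 + 8 + + *

Post-order on an expression tree gives postfix notation: for each operator, emit left operand, right operand, then the operator.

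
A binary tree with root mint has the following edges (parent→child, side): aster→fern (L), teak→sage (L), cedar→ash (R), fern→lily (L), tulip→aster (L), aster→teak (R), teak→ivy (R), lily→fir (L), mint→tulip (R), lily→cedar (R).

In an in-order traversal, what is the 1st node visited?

In-order visits the left subtree, then the node, then the right subtree.
At mint: no left child.
Visit mint.
At mint: go right to tulip.
  At tulip: go left to aster.
    At aster: go left to fern.
      At fern: go left to lily.
        At lily: go left to fir.
          fir is a leaf — visit fir.
        Visit lily.
        At lily: go right to cedar.
          At cedar: no left child.
          Visit cedar.
          At cedar: go right to ash.
            ash is a leaf — visit ash.
      Visit fern.
      At fern: no right child.
    Visit aster.
    At aster: go right to teak.
      At teak: go left to sage.
        sage is a leaf — visit sage.
      Visit teak.
      At teak: go right to ivy.
        ivy is a leaf — visit ivy.
  Visit tulip.
  At tulip: no right child.
Full in-order sequence: mint, fir, lily, cedar, ash, fern, aster, sage, teak, ivy, tulip.

mint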